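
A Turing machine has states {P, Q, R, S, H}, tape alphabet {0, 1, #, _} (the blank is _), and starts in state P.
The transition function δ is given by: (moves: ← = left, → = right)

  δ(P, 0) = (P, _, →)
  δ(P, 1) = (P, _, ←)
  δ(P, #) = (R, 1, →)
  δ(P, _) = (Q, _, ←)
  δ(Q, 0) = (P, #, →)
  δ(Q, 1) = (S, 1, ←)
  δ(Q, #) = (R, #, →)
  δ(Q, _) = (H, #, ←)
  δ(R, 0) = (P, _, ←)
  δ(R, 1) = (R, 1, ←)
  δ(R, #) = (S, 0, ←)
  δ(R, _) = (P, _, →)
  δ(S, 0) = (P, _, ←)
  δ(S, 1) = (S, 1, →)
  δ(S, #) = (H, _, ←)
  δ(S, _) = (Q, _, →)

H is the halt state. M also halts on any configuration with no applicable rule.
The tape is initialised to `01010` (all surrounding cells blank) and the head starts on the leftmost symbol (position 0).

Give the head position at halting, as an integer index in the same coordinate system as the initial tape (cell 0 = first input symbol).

P | __[0]1010   read 0 → write _, move →, go to P
P | ___[1]010   read 1 → write _, move ←, go to P
P | __[_]_010   read _ → write _, move ←, go to Q
Q | _[_]__010   read _ → write #, move ←, go to H
H | [_]#__010
At halt the head is at cell -2.

-2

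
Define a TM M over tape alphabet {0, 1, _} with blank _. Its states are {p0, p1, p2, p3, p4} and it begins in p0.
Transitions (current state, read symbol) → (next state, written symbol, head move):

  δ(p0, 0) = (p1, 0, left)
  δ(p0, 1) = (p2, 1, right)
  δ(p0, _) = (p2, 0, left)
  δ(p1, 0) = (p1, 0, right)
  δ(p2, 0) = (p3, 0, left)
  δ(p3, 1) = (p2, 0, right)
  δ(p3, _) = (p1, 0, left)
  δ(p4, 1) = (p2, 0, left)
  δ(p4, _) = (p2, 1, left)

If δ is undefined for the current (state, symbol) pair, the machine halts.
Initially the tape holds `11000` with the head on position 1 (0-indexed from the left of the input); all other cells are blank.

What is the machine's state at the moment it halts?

p3

p0 | 1[1]000   read 1 → write 1, move right, go to p2
p2 | 11[0]00   read 0 → write 0, move left, go to p3
p3 | 1[1]000   read 1 → write 0, move right, go to p2
p2 | 10[0]00   read 0 → write 0, move left, go to p3
p3 | 1[0]000
No transition is defined for (p3, 0); M halts in state p3.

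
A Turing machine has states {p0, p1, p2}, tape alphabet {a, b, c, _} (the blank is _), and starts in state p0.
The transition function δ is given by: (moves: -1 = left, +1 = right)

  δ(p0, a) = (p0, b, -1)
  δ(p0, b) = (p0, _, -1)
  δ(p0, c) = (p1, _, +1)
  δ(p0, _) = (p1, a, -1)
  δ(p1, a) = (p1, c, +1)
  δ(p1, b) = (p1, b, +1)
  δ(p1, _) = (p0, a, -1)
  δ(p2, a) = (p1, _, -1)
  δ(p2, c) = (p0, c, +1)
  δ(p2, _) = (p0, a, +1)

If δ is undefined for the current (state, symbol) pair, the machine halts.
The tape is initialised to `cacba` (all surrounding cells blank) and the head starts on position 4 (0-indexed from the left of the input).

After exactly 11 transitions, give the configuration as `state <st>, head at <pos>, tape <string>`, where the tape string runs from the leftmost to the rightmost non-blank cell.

state p0, head at 3, tape cccc_a

state=p0 head=4 tape=cacb[a]_   (p0,a)→(p0,b,-1)
state=p0 head=3 tape=cac[b]b_   (p0,b)→(p0,_,-1)
state=p0 head=2 tape=ca[c]_b_   (p0,c)→(p1,_,+1)
state=p1 head=3 tape=ca_[_]b_   (p1,_)→(p0,a,-1)
state=p0 head=2 tape=ca[_]ab_   (p0,_)→(p1,a,-1)
state=p1 head=1 tape=c[a]aab_   (p1,a)→(p1,c,+1)
state=p1 head=2 tape=cc[a]ab_   (p1,a)→(p1,c,+1)
state=p1 head=3 tape=ccc[a]b_   (p1,a)→(p1,c,+1)
state=p1 head=4 tape=cccc[b]_   (p1,b)→(p1,b,+1)
state=p1 head=5 tape=ccccb[_]   (p1,_)→(p0,a,-1)
state=p0 head=4 tape=cccc[b]a   (p0,b)→(p0,_,-1)
state=p0 head=3 tape=ccc[c]_a
After 11 steps: state p0, head at 3, tape cccc_a.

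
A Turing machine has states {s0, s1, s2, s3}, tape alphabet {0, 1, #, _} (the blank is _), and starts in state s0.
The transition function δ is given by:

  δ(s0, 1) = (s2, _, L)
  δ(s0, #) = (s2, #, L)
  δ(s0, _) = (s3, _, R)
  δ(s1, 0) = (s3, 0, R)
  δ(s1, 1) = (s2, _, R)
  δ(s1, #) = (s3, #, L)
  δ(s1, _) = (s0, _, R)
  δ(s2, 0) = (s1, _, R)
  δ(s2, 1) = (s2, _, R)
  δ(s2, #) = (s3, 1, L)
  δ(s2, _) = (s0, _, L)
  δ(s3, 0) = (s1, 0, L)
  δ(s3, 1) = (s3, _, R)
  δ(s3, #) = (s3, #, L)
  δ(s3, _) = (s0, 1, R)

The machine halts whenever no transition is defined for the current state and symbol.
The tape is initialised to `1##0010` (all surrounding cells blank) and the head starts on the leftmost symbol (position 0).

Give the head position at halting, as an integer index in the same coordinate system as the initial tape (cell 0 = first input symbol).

s0 | __[1]##0010   read 1 → write _, move L, go to s2
s2 | _[_]_##0010   read _ → write _, move L, go to s0
s0 | [_]__##0010   read _ → write _, move R, go to s3
s3 | _[_]_##0010   read _ → write 1, move R, go to s0
s0 | _1[_]##0010   read _ → write _, move R, go to s3
s3 | _1_[#]#0010   read # → write #, move L, go to s3
s3 | _1[_]##0010   read _ → write 1, move R, go to s0
s0 | _11[#]#0010   read # → write #, move L, go to s2
s2 | _1[1]##0010   read 1 → write _, move R, go to s2
s2 | _1_[#]#0010   read # → write 1, move L, go to s3
s3 | _1[_]1#0010   read _ → write 1, move R, go to s0
s0 | _11[1]#0010   read 1 → write _, move L, go to s2
s2 | _1[1]_#0010   read 1 → write _, move R, go to s2
s2 | _1_[_]#0010   read _ → write _, move L, go to s0
s0 | _1[_]_#0010   read _ → write _, move R, go to s3
s3 | _1_[_]#0010   read _ → write 1, move R, go to s0
s0 | _1_1[#]0010   read # → write #, move L, go to s2
s2 | _1_[1]#0010   read 1 → write _, move R, go to s2
s2 | _1__[#]0010   read # → write 1, move L, go to s3
s3 | _1_[_]10010   read _ → write 1, move R, go to s0
s0 | _1_1[1]0010   read 1 → write _, move L, go to s2
s2 | _1_[1]_0010   read 1 → write _, move R, go to s2
s2 | _1__[_]0010   read _ → write _, move L, go to s0
s0 | _1_[_]_0010   read _ → write _, move R, go to s3
s3 | _1__[_]0010   read _ → write 1, move R, go to s0
s0 | _1__1[0]010
At halt the head is at cell 3.

3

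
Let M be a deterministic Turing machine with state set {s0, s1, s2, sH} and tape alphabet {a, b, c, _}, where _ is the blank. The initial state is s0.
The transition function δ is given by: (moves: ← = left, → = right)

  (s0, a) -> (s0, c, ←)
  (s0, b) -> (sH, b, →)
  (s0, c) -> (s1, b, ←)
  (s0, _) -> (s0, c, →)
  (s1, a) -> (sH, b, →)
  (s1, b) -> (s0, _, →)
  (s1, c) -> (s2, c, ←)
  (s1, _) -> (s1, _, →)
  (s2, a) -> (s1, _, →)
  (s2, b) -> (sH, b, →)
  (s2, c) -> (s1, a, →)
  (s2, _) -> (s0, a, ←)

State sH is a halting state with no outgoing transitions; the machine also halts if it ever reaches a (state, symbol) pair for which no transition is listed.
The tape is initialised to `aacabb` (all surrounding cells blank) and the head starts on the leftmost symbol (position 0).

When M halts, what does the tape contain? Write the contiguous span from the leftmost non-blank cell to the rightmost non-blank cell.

s0 | ____[a]acabb   read a → write c, move ←, go to s0
s0 | ___[_]cacabb   read _ → write c, move →, go to s0
s0 | ___c[c]acabb   read c → write b, move ←, go to s1
s1 | ___[c]bacabb   read c → write c, move ←, go to s2
s2 | __[_]cbacabb   read _ → write a, move ←, go to s0
s0 | _[_]acbacabb   read _ → write c, move →, go to s0
s0 | _c[a]cbacabb   read a → write c, move ←, go to s0
s0 | _[c]ccbacabb   read c → write b, move ←, go to s1
s1 | [_]bccbacabb   read _ → write _, move →, go to s1
s1 | _[b]ccbacabb   read b → write _, move →, go to s0
s0 | __[c]cbacabb   read c → write b, move ←, go to s1
s1 | _[_]bcbacabb   read _ → write _, move →, go to s1
s1 | __[b]cbacabb   read b → write _, move →, go to s0
s0 | ___[c]bacabb   read c → write b, move ←, go to s1
s1 | __[_]bbacabb   read _ → write _, move →, go to s1
s1 | ___[b]bacabb   read b → write _, move →, go to s0
s0 | ____[b]acabb   read b → write b, move →, go to sH
sH | ____b[a]cabb
The non-blank tape span at halt is bacabb.

bacabb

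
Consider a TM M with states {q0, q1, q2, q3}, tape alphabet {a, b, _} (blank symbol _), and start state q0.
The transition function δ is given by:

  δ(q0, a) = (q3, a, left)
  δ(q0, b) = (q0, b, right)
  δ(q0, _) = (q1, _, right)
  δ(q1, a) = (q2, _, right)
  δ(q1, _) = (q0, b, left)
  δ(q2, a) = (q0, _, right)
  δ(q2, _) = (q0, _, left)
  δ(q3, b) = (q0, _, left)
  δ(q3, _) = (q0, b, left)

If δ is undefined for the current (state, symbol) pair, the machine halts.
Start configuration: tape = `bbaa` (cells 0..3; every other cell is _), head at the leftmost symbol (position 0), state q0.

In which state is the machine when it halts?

q0 | [b]baa__   read b → write b, move right, go to q0
q0 | b[b]aa__   read b → write b, move right, go to q0
q0 | bb[a]a__   read a → write a, move left, go to q3
q3 | b[b]aa__   read b → write _, move left, go to q0
q0 | [b]_aa__   read b → write b, move right, go to q0
q0 | b[_]aa__   read _ → write _, move right, go to q1
q1 | b_[a]a__   read a → write _, move right, go to q2
q2 | b__[a]__   read a → write _, move right, go to q0
q0 | b___[_]_   read _ → write _, move right, go to q1
q1 | b____[_]   read _ → write b, move left, go to q0
q0 | b___[_]b   read _ → write _, move right, go to q1
q1 | b____[b]
No transition is defined for (q1, b); M halts in state q1.

q1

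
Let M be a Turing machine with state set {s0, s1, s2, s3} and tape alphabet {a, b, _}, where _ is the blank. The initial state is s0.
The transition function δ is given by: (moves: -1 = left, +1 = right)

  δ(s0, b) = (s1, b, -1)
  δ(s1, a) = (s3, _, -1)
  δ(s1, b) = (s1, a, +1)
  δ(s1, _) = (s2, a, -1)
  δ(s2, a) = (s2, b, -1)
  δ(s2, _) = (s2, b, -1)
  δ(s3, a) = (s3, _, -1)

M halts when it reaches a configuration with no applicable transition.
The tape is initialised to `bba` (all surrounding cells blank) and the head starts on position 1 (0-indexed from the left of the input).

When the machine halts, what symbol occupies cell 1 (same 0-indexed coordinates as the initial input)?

state=s0 head=1 tape=_b[b]a   (s0,b)→(s1,b,-1)
state=s1 head=0 tape=_[b]ba   (s1,b)→(s1,a,+1)
state=s1 head=1 tape=_a[b]a   (s1,b)→(s1,a,+1)
state=s1 head=2 tape=_aa[a]   (s1,a)→(s3,_,-1)
state=s3 head=1 tape=_a[a]_   (s3,a)→(s3,_,-1)
state=s3 head=0 tape=_[a]__   (s3,a)→(s3,_,-1)
state=s3 head=-1 tape=[_]___
Cell 1 holds _ when M halts.

_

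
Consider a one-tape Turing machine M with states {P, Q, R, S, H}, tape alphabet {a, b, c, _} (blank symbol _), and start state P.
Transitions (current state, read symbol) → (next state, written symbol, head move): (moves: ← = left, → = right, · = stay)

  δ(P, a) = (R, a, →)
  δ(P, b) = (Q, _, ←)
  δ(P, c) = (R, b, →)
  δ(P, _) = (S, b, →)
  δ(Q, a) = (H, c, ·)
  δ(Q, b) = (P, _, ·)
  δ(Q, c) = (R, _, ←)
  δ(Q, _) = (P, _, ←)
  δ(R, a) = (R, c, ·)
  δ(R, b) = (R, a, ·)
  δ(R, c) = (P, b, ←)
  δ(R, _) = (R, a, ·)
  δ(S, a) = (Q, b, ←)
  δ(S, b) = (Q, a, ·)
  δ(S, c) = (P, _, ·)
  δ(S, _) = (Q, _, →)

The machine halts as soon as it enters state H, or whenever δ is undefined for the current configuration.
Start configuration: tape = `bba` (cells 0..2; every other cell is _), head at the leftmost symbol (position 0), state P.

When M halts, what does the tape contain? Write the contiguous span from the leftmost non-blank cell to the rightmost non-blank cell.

P | __[b]ba   read b → write _, move ←, go to Q
Q | _[_]_ba   read _ → write _, move ←, go to P
P | [_]__ba   read _ → write b, move →, go to S
S | b[_]_ba   read _ → write _, move →, go to Q
Q | b_[_]ba   read _ → write _, move ←, go to P
P | b[_]_ba   read _ → write b, move →, go to S
S | bb[_]ba   read _ → write _, move →, go to Q
Q | bb_[b]a   read b → write _, move ·, go to P
P | bb_[_]a   read _ → write b, move →, go to S
S | bb_b[a]   read a → write b, move ←, go to Q
Q | bb_[b]b   read b → write _, move ·, go to P
P | bb_[_]b   read _ → write b, move →, go to S
S | bb_b[b]   read b → write a, move ·, go to Q
Q | bb_b[a]   read a → write c, move ·, go to H
H | bb_b[c]
The non-blank tape span at halt is bb_bc.

bb_bc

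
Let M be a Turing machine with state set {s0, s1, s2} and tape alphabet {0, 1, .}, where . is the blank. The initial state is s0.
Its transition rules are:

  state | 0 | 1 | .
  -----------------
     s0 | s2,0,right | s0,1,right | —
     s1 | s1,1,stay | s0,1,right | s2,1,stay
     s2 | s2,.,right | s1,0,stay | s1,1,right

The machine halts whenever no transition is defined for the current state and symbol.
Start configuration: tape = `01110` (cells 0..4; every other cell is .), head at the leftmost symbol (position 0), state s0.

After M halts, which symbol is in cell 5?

state=s0 head=0 tape=[0]1110...   (s0,0)→(s2,0,right)
state=s2 head=1 tape=0[1]110...   (s2,1)→(s1,0,stay)
state=s1 head=1 tape=0[0]110...   (s1,0)→(s1,1,stay)
state=s1 head=1 tape=0[1]110...   (s1,1)→(s0,1,right)
state=s0 head=2 tape=01[1]10...   (s0,1)→(s0,1,right)
state=s0 head=3 tape=011[1]0...   (s0,1)→(s0,1,right)
state=s0 head=4 tape=0111[0]...   (s0,0)→(s2,0,right)
state=s2 head=5 tape=01110[.]..   (s2,.)→(s1,1,right)
state=s1 head=6 tape=011101[.].   (s1,.)→(s2,1,stay)
state=s2 head=6 tape=011101[1].   (s2,1)→(s1,0,stay)
state=s1 head=6 tape=011101[0].   (s1,0)→(s1,1,stay)
state=s1 head=6 tape=011101[1].   (s1,1)→(s0,1,right)
state=s0 head=7 tape=0111011[.]
Cell 5 holds 1 when M halts.

1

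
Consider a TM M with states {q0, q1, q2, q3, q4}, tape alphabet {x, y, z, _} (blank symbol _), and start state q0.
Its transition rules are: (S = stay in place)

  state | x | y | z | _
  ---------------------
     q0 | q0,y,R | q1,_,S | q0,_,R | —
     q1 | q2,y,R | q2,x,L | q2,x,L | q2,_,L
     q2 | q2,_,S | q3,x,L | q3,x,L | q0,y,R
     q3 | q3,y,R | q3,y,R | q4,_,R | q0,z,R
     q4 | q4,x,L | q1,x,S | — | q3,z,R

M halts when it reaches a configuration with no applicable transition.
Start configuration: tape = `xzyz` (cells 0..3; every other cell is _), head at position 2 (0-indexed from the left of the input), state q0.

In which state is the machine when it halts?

q0

state=q0 head=2 tape=xz[y]z_   (q0,y)→(q1,_,S)
state=q1 head=2 tape=xz[_]z_   (q1,_)→(q2,_,L)
state=q2 head=1 tape=x[z]_z_   (q2,z)→(q3,x,L)
state=q3 head=0 tape=[x]x_z_   (q3,x)→(q3,y,R)
state=q3 head=1 tape=y[x]_z_   (q3,x)→(q3,y,R)
state=q3 head=2 tape=yy[_]z_   (q3,_)→(q0,z,R)
state=q0 head=3 tape=yyz[z]_   (q0,z)→(q0,_,R)
state=q0 head=4 tape=yyz_[_]
No transition is defined for (q0, _); M halts in state q0.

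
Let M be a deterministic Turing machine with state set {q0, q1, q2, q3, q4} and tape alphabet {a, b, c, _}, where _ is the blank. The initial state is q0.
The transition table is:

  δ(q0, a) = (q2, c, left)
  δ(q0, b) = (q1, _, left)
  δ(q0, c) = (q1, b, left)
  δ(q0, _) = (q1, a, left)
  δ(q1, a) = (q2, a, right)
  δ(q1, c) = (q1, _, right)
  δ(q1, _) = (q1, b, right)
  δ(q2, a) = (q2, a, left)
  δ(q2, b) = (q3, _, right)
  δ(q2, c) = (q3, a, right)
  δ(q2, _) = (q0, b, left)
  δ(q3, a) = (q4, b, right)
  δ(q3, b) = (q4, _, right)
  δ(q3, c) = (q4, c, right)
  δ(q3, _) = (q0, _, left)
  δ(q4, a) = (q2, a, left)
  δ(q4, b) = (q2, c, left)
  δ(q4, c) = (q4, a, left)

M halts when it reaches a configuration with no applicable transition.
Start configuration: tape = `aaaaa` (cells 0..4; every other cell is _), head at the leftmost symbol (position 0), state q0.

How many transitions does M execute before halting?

state=q0 head=0 tape=___[a]aaaa_   (q0,a)→(q2,c,left)
state=q2 head=-1 tape=__[_]caaaa_   (q2,_)→(q0,b,left)
state=q0 head=-2 tape=_[_]bcaaaa_   (q0,_)→(q1,a,left)
state=q1 head=-3 tape=[_]abcaaaa_   (q1,_)→(q1,b,right)
state=q1 head=-2 tape=b[a]bcaaaa_   (q1,a)→(q2,a,right)
state=q2 head=-1 tape=ba[b]caaaa_   (q2,b)→(q3,_,right)
state=q3 head=0 tape=ba_[c]aaaa_   (q3,c)→(q4,c,right)
state=q4 head=1 tape=ba_c[a]aaa_   (q4,a)→(q2,a,left)
state=q2 head=0 tape=ba_[c]aaaa_   (q2,c)→(q3,a,right)
state=q3 head=1 tape=ba_a[a]aaa_   (q3,a)→(q4,b,right)
state=q4 head=2 tape=ba_ab[a]aa_   (q4,a)→(q2,a,left)
state=q2 head=1 tape=ba_a[b]aaa_   (q2,b)→(q3,_,right)
state=q3 head=2 tape=ba_a_[a]aa_   (q3,a)→(q4,b,right)
state=q4 head=3 tape=ba_a_b[a]a_   (q4,a)→(q2,a,left)
state=q2 head=2 tape=ba_a_[b]aa_   (q2,b)→(q3,_,right)
state=q3 head=3 tape=ba_a__[a]a_   (q3,a)→(q4,b,right)
state=q4 head=4 tape=ba_a__b[a]_   (q4,a)→(q2,a,left)
state=q2 head=3 tape=ba_a__[b]a_   (q2,b)→(q3,_,right)
state=q3 head=4 tape=ba_a___[a]_   (q3,a)→(q4,b,right)
state=q4 head=5 tape=ba_a___b[_]
M halts after 19 transitions.

19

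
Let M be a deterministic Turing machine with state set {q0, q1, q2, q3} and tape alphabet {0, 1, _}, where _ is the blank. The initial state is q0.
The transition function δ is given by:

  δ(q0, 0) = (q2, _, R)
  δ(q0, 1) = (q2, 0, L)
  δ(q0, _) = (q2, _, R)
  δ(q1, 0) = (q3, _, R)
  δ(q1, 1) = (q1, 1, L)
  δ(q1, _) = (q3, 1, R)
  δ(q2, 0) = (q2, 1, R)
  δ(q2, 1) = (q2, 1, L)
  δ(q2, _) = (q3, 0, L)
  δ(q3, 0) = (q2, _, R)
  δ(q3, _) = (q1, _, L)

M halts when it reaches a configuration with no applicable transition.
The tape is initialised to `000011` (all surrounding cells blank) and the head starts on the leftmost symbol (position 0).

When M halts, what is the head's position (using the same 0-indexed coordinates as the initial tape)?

q0 | ___[0]00011   read 0 → write _, move R, go to q2
q2 | ____[0]0011   read 0 → write 1, move R, go to q2
q2 | ____1[0]011   read 0 → write 1, move R, go to q2
q2 | ____11[0]11   read 0 → write 1, move R, go to q2
q2 | ____111[1]1   read 1 → write 1, move L, go to q2
q2 | ____11[1]11   read 1 → write 1, move L, go to q2
q2 | ____1[1]111   read 1 → write 1, move L, go to q2
q2 | ____[1]1111   read 1 → write 1, move L, go to q2
q2 | ___[_]11111   read _ → write 0, move L, go to q3
q3 | __[_]011111   read _ → write _, move L, go to q1
q1 | _[_]_011111   read _ → write 1, move R, go to q3
q3 | _1[_]011111   read _ → write _, move L, go to q1
q1 | _[1]_011111   read 1 → write 1, move L, go to q1
q1 | [_]1_011111   read _ → write 1, move R, go to q3
q3 | 1[1]_011111
At halt the head is at cell -2.

-2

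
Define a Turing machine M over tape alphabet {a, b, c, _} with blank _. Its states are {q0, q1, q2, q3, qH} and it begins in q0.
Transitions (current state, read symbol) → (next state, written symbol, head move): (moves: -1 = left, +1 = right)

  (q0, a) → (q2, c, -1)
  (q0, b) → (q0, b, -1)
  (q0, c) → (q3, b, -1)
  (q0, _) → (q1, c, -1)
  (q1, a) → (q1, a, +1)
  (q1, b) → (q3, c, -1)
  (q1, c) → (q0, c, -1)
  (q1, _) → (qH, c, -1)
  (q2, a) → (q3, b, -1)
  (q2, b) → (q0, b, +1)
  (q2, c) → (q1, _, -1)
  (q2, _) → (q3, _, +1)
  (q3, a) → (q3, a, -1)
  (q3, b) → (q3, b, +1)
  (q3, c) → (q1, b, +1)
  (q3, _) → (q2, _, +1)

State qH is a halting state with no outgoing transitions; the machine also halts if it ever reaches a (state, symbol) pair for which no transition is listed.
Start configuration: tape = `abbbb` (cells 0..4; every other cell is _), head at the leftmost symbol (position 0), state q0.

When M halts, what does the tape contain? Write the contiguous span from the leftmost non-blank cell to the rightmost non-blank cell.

bbbbbc

q0 | _[a]bbbb_   read a → write c, move -1, go to q2
q2 | [_]cbbbb_   read _ → write _, move +1, go to q3
q3 | _[c]bbbb_   read c → write b, move +1, go to q1
q1 | _b[b]bbb_   read b → write c, move -1, go to q3
q3 | _[b]cbbb_   read b → write b, move +1, go to q3
q3 | _b[c]bbb_   read c → write b, move +1, go to q1
q1 | _bb[b]bb_   read b → write c, move -1, go to q3
q3 | _b[b]cbb_   read b → write b, move +1, go to q3
q3 | _bb[c]bb_   read c → write b, move +1, go to q1
q1 | _bbb[b]b_   read b → write c, move -1, go to q3
q3 | _bb[b]cb_   read b → write b, move +1, go to q3
q3 | _bbb[c]b_   read c → write b, move +1, go to q1
q1 | _bbbb[b]_   read b → write c, move -1, go to q3
q3 | _bbb[b]c_   read b → write b, move +1, go to q3
q3 | _bbbb[c]_   read c → write b, move +1, go to q1
q1 | _bbbbb[_]   read _ → write c, move -1, go to qH
qH | _bbbb[b]c
The non-blank tape span at halt is bbbbbc.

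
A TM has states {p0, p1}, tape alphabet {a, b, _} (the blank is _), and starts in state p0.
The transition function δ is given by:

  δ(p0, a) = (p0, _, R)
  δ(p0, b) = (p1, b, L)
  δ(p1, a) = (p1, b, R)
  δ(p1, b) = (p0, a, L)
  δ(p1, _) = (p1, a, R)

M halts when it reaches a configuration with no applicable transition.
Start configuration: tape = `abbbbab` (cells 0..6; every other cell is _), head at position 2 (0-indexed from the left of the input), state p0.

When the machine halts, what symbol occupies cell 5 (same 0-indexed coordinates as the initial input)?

_

state=p0 head=2 tape=ab[b]bbab_   (p0,b)→(p1,b,L)
state=p1 head=1 tape=a[b]bbbab_   (p1,b)→(p0,a,L)
state=p0 head=0 tape=[a]abbbab_   (p0,a)→(p0,_,R)
state=p0 head=1 tape=_[a]bbbab_   (p0,a)→(p0,_,R)
state=p0 head=2 tape=__[b]bbab_   (p0,b)→(p1,b,L)
state=p1 head=1 tape=_[_]bbbab_   (p1,_)→(p1,a,R)
state=p1 head=2 tape=_a[b]bbab_   (p1,b)→(p0,a,L)
state=p0 head=1 tape=_[a]abbab_   (p0,a)→(p0,_,R)
state=p0 head=2 tape=__[a]bbab_   (p0,a)→(p0,_,R)
state=p0 head=3 tape=___[b]bab_   (p0,b)→(p1,b,L)
state=p1 head=2 tape=__[_]bbab_   (p1,_)→(p1,a,R)
state=p1 head=3 tape=__a[b]bab_   (p1,b)→(p0,a,L)
state=p0 head=2 tape=__[a]abab_   (p0,a)→(p0,_,R)
state=p0 head=3 tape=___[a]bab_   (p0,a)→(p0,_,R)
state=p0 head=4 tape=____[b]ab_   (p0,b)→(p1,b,L)
state=p1 head=3 tape=___[_]bab_   (p1,_)→(p1,a,R)
state=p1 head=4 tape=___a[b]ab_   (p1,b)→(p0,a,L)
state=p0 head=3 tape=___[a]aab_   (p0,a)→(p0,_,R)
state=p0 head=4 tape=____[a]ab_   (p0,a)→(p0,_,R)
state=p0 head=5 tape=_____[a]b_   (p0,a)→(p0,_,R)
state=p0 head=6 tape=______[b]_   (p0,b)→(p1,b,L)
state=p1 head=5 tape=_____[_]b_   (p1,_)→(p1,a,R)
state=p1 head=6 tape=_____a[b]_   (p1,b)→(p0,a,L)
state=p0 head=5 tape=_____[a]a_   (p0,a)→(p0,_,R)
state=p0 head=6 tape=______[a]_   (p0,a)→(p0,_,R)
state=p0 head=7 tape=_______[_]
Cell 5 holds _ when M halts.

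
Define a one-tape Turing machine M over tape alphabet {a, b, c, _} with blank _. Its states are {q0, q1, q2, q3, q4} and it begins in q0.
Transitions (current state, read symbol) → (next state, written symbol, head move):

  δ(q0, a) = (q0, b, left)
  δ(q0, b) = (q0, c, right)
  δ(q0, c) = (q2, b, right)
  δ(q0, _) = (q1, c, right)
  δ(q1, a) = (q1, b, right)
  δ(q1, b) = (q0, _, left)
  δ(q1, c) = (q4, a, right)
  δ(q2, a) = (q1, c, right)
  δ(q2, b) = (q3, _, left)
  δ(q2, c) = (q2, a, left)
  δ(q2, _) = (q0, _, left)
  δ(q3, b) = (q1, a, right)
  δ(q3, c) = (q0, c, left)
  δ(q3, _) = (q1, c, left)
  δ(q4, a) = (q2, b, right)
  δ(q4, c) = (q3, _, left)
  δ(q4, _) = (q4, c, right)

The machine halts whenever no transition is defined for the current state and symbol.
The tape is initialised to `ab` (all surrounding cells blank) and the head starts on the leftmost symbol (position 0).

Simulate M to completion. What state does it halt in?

q1

q0 | _[a]b_   read a → write b, move left, go to q0
q0 | [_]bb_   read _ → write c, move right, go to q1
q1 | c[b]b_   read b → write _, move left, go to q0
q0 | [c]_b_   read c → write b, move right, go to q2
q2 | b[_]b_   read _ → write _, move left, go to q0
q0 | [b]_b_   read b → write c, move right, go to q0
q0 | c[_]b_   read _ → write c, move right, go to q1
q1 | cc[b]_   read b → write _, move left, go to q0
q0 | c[c]__   read c → write b, move right, go to q2
q2 | cb[_]_   read _ → write _, move left, go to q0
q0 | c[b]__   read b → write c, move right, go to q0
q0 | cc[_]_   read _ → write c, move right, go to q1
q1 | ccc[_]
No transition is defined for (q1, _); M halts in state q1.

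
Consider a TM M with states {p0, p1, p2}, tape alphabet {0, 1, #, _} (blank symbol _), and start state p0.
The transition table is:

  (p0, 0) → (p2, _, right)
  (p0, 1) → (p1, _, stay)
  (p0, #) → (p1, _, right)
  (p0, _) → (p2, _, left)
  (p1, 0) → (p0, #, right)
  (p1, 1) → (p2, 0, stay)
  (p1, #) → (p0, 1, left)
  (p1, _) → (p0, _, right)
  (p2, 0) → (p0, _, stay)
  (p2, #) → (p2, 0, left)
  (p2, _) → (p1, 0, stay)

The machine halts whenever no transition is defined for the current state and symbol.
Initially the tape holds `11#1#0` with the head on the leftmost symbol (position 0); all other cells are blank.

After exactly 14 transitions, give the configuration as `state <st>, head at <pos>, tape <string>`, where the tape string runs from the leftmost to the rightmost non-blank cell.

state p0, head at 2, tape #0_#0

state=p0 head=0 tape=[1]1#1#0   (p0,1)→(p1,_,stay)
state=p1 head=0 tape=[_]1#1#0   (p1,_)→(p0,_,right)
state=p0 head=1 tape=_[1]#1#0   (p0,1)→(p1,_,stay)
state=p1 head=1 tape=_[_]#1#0   (p1,_)→(p0,_,right)
state=p0 head=2 tape=__[#]1#0   (p0,#)→(p1,_,right)
state=p1 head=3 tape=___[1]#0   (p1,1)→(p2,0,stay)
state=p2 head=3 tape=___[0]#0   (p2,0)→(p0,_,stay)
state=p0 head=3 tape=___[_]#0   (p0,_)→(p2,_,left)
state=p2 head=2 tape=__[_]_#0   (p2,_)→(p1,0,stay)
state=p1 head=2 tape=__[0]_#0   (p1,0)→(p0,#,right)
state=p0 head=3 tape=__#[_]#0   (p0,_)→(p2,_,left)
state=p2 head=2 tape=__[#]_#0   (p2,#)→(p2,0,left)
state=p2 head=1 tape=_[_]0_#0   (p2,_)→(p1,0,stay)
state=p1 head=1 tape=_[0]0_#0   (p1,0)→(p0,#,right)
state=p0 head=2 tape=_#[0]_#0
After 14 steps: state p0, head at 2, tape #0_#0.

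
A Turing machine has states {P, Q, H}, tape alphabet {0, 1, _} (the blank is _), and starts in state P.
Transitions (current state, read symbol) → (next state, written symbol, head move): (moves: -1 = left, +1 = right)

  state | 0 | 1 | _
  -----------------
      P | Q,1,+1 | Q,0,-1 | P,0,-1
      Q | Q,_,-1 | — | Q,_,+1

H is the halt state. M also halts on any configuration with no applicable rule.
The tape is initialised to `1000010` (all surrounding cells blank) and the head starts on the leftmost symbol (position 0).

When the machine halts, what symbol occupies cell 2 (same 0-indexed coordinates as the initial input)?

P | _[1]000010   read 1 → write 0, move -1, go to Q
Q | [_]0000010   read _ → write _, move +1, go to Q
Q | _[0]000010   read 0 → write _, move -1, go to Q
Q | [_]_000010   read _ → write _, move +1, go to Q
Q | _[_]000010   read _ → write _, move +1, go to Q
Q | __[0]00010   read 0 → write _, move -1, go to Q
Q | _[_]_00010   read _ → write _, move +1, go to Q
Q | __[_]00010   read _ → write _, move +1, go to Q
Q | ___[0]0010   read 0 → write _, move -1, go to Q
Q | __[_]_0010   read _ → write _, move +1, go to Q
Q | ___[_]0010   read _ → write _, move +1, go to Q
Q | ____[0]010   read 0 → write _, move -1, go to Q
Q | ___[_]_010   read _ → write _, move +1, go to Q
Q | ____[_]010   read _ → write _, move +1, go to Q
Q | _____[0]10   read 0 → write _, move -1, go to Q
Q | ____[_]_10   read _ → write _, move +1, go to Q
Q | _____[_]10   read _ → write _, move +1, go to Q
Q | ______[1]0
Cell 2 holds _ when M halts.

_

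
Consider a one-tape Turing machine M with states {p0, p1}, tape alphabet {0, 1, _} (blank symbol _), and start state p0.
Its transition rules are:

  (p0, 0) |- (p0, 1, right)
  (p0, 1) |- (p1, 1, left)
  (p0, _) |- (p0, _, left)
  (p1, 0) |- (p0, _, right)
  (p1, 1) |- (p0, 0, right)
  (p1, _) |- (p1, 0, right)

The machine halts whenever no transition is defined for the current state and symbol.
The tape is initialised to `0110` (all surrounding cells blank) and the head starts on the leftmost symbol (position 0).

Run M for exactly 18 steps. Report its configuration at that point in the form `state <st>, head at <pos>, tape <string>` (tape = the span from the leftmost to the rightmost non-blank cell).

state p1, head at 2, tape 00_1

p0 | [0]110_   read 0 → write 1, move right, go to p0
p0 | 1[1]10_   read 1 → write 1, move left, go to p1
p1 | [1]110_   read 1 → write 0, move right, go to p0
p0 | 0[1]10_   read 1 → write 1, move left, go to p1
p1 | [0]110_   read 0 → write _, move right, go to p0
p0 | _[1]10_   read 1 → write 1, move left, go to p1
p1 | [_]110_   read _ → write 0, move right, go to p1
p1 | 0[1]10_   read 1 → write 0, move right, go to p0
p0 | 00[1]0_   read 1 → write 1, move left, go to p1
p1 | 0[0]10_   read 0 → write _, move right, go to p0
p0 | 0_[1]0_   read 1 → write 1, move left, go to p1
p1 | 0[_]10_   read _ → write 0, move right, go to p1
p1 | 00[1]0_   read 1 → write 0, move right, go to p0
p0 | 000[0]_   read 0 → write 1, move right, go to p0
p0 | 0001[_]   read _ → write _, move left, go to p0
p0 | 000[1]_   read 1 → write 1, move left, go to p1
p1 | 00[0]1_   read 0 → write _, move right, go to p0
p0 | 00_[1]_   read 1 → write 1, move left, go to p1
p1 | 00[_]1_
After 18 steps: state p1, head at 2, tape 00_1.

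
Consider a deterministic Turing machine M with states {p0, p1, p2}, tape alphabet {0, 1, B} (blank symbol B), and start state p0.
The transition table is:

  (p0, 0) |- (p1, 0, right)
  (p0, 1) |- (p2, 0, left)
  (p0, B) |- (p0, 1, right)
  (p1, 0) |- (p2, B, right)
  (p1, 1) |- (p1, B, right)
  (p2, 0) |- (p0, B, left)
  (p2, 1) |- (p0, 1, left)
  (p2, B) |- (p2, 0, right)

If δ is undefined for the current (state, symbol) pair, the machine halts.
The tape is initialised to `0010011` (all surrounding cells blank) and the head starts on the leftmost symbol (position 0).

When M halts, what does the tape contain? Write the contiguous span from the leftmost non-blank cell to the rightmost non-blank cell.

0B110

p0 | [0]010011B   read 0 → write 0, move right, go to p1
p1 | 0[0]10011B   read 0 → write B, move right, go to p2
p2 | 0B[1]0011B   read 1 → write 1, move left, go to p0
p0 | 0[B]10011B   read B → write 1, move right, go to p0
p0 | 01[1]0011B   read 1 → write 0, move left, go to p2
p2 | 0[1]00011B   read 1 → write 1, move left, go to p0
p0 | [0]100011B   read 0 → write 0, move right, go to p1
p1 | 0[1]00011B   read 1 → write B, move right, go to p1
p1 | 0B[0]0011B   read 0 → write B, move right, go to p2
p2 | 0BB[0]011B   read 0 → write B, move left, go to p0
p0 | 0B[B]B011B   read B → write 1, move right, go to p0
p0 | 0B1[B]011B   read B → write 1, move right, go to p0
p0 | 0B11[0]11B   read 0 → write 0, move right, go to p1
p1 | 0B110[1]1B   read 1 → write B, move right, go to p1
p1 | 0B110B[1]B   read 1 → write B, move right, go to p1
p1 | 0B110BB[B]
The non-blank tape span at halt is 0B110.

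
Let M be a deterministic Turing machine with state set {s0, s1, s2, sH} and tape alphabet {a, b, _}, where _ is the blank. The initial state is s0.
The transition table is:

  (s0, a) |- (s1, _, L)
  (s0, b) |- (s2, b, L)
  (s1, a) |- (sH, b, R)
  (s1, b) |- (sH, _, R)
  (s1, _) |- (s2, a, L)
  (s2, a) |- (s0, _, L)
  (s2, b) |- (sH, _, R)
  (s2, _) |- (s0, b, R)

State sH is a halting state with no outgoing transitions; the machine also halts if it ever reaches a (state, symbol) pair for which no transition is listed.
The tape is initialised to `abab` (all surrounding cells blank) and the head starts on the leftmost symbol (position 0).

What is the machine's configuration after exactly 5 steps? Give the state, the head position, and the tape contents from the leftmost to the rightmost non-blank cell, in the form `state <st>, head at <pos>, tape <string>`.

state sH, head at -1, tape bab

state=s0 head=0 tape=__[a]bab   (s0,a)→(s1,_,L)
state=s1 head=-1 tape=_[_]_bab   (s1,_)→(s2,a,L)
state=s2 head=-2 tape=[_]a_bab   (s2,_)→(s0,b,R)
state=s0 head=-1 tape=b[a]_bab   (s0,a)→(s1,_,L)
state=s1 head=-2 tape=[b]__bab   (s1,b)→(sH,_,R)
state=sH head=-1 tape=_[_]_bab
After 5 steps: state sH, head at -1, tape bab.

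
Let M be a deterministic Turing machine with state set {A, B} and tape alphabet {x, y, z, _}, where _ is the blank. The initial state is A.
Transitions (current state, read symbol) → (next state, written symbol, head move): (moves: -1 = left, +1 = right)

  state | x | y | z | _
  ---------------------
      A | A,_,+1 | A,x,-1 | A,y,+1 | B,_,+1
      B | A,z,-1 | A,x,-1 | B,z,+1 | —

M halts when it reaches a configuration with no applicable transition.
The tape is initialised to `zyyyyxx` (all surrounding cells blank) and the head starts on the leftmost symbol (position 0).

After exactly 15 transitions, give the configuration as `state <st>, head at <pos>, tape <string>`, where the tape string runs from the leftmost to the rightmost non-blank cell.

A | _[z]yyyyxx   read z → write y, move +1, go to A
A | _y[y]yyyxx   read y → write x, move -1, go to A
A | _[y]xyyyxx   read y → write x, move -1, go to A
A | [_]xxyyyxx   read _ → write _, move +1, go to B
B | _[x]xyyyxx   read x → write z, move -1, go to A
A | [_]zxyyyxx   read _ → write _, move +1, go to B
B | _[z]xyyyxx   read z → write z, move +1, go to B
B | _z[x]yyyxx   read x → write z, move -1, go to A
A | _[z]zyyyxx   read z → write y, move +1, go to A
A | _y[z]yyyxx   read z → write y, move +1, go to A
A | _yy[y]yyxx   read y → write x, move -1, go to A
A | _y[y]xyyxx   read y → write x, move -1, go to A
A | _[y]xxyyxx   read y → write x, move -1, go to A
A | [_]xxxyyxx   read _ → write _, move +1, go to B
B | _[x]xxyyxx   read x → write z, move -1, go to A
A | [_]zxxyyxx
After 15 steps: state A, head at -1, tape zxxyyxx.

state A, head at -1, tape zxxyyxx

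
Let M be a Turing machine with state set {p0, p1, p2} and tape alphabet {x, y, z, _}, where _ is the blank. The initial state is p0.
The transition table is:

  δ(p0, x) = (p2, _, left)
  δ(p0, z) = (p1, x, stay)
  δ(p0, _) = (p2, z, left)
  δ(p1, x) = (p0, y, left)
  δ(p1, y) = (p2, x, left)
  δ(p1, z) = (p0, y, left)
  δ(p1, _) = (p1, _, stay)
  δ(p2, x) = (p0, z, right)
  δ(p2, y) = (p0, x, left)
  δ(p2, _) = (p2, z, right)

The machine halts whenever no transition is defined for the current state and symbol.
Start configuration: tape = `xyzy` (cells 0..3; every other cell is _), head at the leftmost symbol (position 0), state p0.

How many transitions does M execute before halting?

state=p0 head=0 tape=___[x]yzy   (p0,x)→(p2,_,left)
state=p2 head=-1 tape=__[_]_yzy   (p2,_)→(p2,z,right)
state=p2 head=0 tape=__z[_]yzy   (p2,_)→(p2,z,right)
state=p2 head=1 tape=__zz[y]zy   (p2,y)→(p0,x,left)
state=p0 head=0 tape=__z[z]xzy   (p0,z)→(p1,x,stay)
state=p1 head=0 tape=__z[x]xzy   (p1,x)→(p0,y,left)
state=p0 head=-1 tape=__[z]yxzy   (p0,z)→(p1,x,stay)
state=p1 head=-1 tape=__[x]yxzy   (p1,x)→(p0,y,left)
state=p0 head=-2 tape=_[_]yyxzy   (p0,_)→(p2,z,left)
state=p2 head=-3 tape=[_]zyyxzy   (p2,_)→(p2,z,right)
state=p2 head=-2 tape=z[z]yyxzy
M halts after 10 transitions.

10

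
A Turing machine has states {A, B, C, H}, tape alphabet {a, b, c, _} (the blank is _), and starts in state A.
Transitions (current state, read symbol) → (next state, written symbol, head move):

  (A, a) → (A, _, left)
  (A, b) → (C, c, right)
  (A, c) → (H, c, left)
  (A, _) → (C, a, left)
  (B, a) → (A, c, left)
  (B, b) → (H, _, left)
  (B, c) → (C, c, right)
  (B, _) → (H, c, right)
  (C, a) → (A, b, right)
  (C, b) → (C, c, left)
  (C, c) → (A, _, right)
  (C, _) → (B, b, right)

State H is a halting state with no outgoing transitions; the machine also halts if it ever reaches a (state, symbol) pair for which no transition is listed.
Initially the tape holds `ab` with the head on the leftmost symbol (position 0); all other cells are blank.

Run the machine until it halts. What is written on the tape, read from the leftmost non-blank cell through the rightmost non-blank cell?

A | __[a]b___   read a → write _, move left, go to A
A | _[_]_b___   read _ → write a, move left, go to C
C | [_]a_b___   read _ → write b, move right, go to B
B | b[a]_b___   read a → write c, move left, go to A
A | [b]c_b___   read b → write c, move right, go to C
C | c[c]_b___   read c → write _, move right, go to A
A | c_[_]b___   read _ → write a, move left, go to C
C | c[_]ab___   read _ → write b, move right, go to B
B | cb[a]b___   read a → write c, move left, go to A
A | c[b]cb___   read b → write c, move right, go to C
C | cc[c]b___   read c → write _, move right, go to A
A | cc_[b]___   read b → write c, move right, go to C
C | cc_c[_]__   read _ → write b, move right, go to B
B | cc_cb[_]_   read _ → write c, move right, go to H
H | cc_cbc[_]
The non-blank tape span at halt is cc_cbc.

cc_cbc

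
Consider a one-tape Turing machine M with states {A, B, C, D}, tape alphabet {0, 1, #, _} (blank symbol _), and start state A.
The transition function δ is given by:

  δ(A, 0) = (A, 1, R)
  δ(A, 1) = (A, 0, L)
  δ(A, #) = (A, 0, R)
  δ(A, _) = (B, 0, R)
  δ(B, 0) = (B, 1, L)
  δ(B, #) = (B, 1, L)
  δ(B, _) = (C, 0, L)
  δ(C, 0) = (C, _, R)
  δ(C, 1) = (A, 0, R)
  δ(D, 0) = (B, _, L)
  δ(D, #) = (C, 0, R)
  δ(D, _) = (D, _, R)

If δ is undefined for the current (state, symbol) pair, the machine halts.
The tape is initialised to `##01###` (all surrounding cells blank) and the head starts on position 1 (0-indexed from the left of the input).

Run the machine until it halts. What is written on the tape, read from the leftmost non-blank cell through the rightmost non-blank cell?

state=A head=1 tape=#[#]01###___   (A,#)→(A,0,R)
state=A head=2 tape=#0[0]1###___   (A,0)→(A,1,R)
state=A head=3 tape=#01[1]###___   (A,1)→(A,0,L)
state=A head=2 tape=#0[1]0###___   (A,1)→(A,0,L)
state=A head=1 tape=#[0]00###___   (A,0)→(A,1,R)
state=A head=2 tape=#1[0]0###___   (A,0)→(A,1,R)
state=A head=3 tape=#11[0]###___   (A,0)→(A,1,R)
state=A head=4 tape=#111[#]##___   (A,#)→(A,0,R)
state=A head=5 tape=#1110[#]#___   (A,#)→(A,0,R)
state=A head=6 tape=#11100[#]___   (A,#)→(A,0,R)
state=A head=7 tape=#111000[_]__   (A,_)→(B,0,R)
state=B head=8 tape=#1110000[_]_   (B,_)→(C,0,L)
state=C head=7 tape=#111000[0]0_   (C,0)→(C,_,R)
state=C head=8 tape=#111000_[0]_   (C,0)→(C,_,R)
state=C head=9 tape=#111000__[_]
The non-blank tape span at halt is #111000.

#111000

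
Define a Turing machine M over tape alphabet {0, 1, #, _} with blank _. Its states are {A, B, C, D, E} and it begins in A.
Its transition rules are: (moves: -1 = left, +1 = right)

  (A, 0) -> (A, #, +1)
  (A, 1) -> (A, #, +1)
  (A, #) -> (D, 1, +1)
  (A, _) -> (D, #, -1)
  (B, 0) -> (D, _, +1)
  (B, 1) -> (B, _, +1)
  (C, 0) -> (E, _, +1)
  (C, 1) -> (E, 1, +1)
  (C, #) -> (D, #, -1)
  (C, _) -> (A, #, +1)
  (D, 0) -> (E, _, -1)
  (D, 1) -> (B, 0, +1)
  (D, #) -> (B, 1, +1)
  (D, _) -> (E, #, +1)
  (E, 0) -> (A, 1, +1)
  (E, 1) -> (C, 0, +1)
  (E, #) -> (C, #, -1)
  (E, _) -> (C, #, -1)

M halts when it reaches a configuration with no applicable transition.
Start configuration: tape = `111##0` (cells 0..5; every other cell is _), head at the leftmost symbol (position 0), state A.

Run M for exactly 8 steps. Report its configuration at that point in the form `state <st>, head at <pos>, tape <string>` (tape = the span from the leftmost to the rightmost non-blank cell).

A | [1]11##0__   read 1 → write #, move +1, go to A
A | #[1]1##0__   read 1 → write #, move +1, go to A
A | ##[1]##0__   read 1 → write #, move +1, go to A
A | ###[#]#0__   read # → write 1, move +1, go to D
D | ###1[#]0__   read # → write 1, move +1, go to B
B | ###11[0]__   read 0 → write _, move +1, go to D
D | ###11_[_]_   read _ → write #, move +1, go to E
E | ###11_#[_]   read _ → write #, move -1, go to C
C | ###11_[#]#
After 8 steps: state C, head at 6, tape ###11_##.

state C, head at 6, tape ###11_##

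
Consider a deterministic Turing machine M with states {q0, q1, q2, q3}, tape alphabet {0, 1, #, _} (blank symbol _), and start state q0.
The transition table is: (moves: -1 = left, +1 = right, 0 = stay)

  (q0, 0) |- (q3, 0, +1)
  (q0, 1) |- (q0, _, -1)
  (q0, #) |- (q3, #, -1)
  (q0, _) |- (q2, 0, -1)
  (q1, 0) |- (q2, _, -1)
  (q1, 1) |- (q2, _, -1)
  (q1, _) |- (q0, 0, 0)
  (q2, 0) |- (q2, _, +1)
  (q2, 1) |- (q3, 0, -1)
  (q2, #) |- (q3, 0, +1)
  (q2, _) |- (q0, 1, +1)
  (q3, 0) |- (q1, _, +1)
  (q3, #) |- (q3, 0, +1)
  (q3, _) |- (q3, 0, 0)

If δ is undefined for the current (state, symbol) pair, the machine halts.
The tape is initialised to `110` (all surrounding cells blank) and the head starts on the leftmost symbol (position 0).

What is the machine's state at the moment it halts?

state=q0 head=0 tape=__[1]10   (q0,1)→(q0,_,-1)
state=q0 head=-1 tape=_[_]_10   (q0,_)→(q2,0,-1)
state=q2 head=-2 tape=[_]0_10   (q2,_)→(q0,1,+1)
state=q0 head=-1 tape=1[0]_10   (q0,0)→(q3,0,+1)
state=q3 head=0 tape=10[_]10   (q3,_)→(q3,0,0)
state=q3 head=0 tape=10[0]10   (q3,0)→(q1,_,+1)
state=q1 head=1 tape=10_[1]0   (q1,1)→(q2,_,-1)
state=q2 head=0 tape=10[_]_0   (q2,_)→(q0,1,+1)
state=q0 head=1 tape=101[_]0   (q0,_)→(q2,0,-1)
state=q2 head=0 tape=10[1]00   (q2,1)→(q3,0,-1)
state=q3 head=-1 tape=1[0]000   (q3,0)→(q1,_,+1)
state=q1 head=0 tape=1_[0]00   (q1,0)→(q2,_,-1)
state=q2 head=-1 tape=1[_]_00   (q2,_)→(q0,1,+1)
state=q0 head=0 tape=11[_]00   (q0,_)→(q2,0,-1)
state=q2 head=-1 tape=1[1]000   (q2,1)→(q3,0,-1)
state=q3 head=-2 tape=[1]0000
No transition is defined for (q3, 1); M halts in state q3.

q3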